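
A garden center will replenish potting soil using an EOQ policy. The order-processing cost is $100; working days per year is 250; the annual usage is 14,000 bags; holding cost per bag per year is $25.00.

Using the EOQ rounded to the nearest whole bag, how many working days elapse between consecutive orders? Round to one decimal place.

6.0 days

Q* = √(2·D·S / H) = √(2·14,000·100 / 25) = √112,000.0 ≈ 334.66 → Q = 335 bags
Cycle time = (working days × Q)/D = (250 × 335) / 14,000 = 5.982 days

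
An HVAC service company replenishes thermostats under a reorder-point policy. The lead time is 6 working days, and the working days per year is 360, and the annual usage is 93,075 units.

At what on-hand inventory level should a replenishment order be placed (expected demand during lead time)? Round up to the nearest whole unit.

Daily demand d = 93,075 / 360 = 258.542 units/day
Demand during lead time = 258.542 × 6 = 1,551.25
Reorder point = 1,551.25 → round up

1,552 units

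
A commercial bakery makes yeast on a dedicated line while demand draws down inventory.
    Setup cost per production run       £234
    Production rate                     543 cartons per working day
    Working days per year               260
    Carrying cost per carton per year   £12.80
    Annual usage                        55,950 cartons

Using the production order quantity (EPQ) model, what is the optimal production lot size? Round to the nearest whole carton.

1,841 cartons

Daily demand d = 55,950/260 = 215.192; p = 543; 1 − d/p = 0.60370
EPQ = √(2DS / (H(1 − d/p)))
    = √(2 × 55,950 × 234 / (12.8 × 0.60370)) ≈ 1,840.81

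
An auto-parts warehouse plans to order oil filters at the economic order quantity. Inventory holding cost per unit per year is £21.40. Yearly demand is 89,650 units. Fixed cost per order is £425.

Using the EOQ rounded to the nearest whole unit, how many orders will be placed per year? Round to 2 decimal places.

Optimal lot size Q* = (2 × 89,650 × £425 / £21.4)^½ ≈ 1,887.03 → Q = 1,887
Orders per year = D/Q = 89,650 / 1,887 = 47.509

47.51 orders per year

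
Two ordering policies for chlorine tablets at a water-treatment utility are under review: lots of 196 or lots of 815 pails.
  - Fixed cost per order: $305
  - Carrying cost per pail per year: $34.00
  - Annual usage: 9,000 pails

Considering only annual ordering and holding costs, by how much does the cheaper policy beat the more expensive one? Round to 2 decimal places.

$114.00

For each Q, cost = (D/Q)·S + (Q/2)·H.
TC(196) = (9,000/196)×305 + (196/2)×34 = $17,337.10
TC(815) = (9,000/815)×305 + (815/2)×34 = $17,223.10
|ΔTC| = |$17,337.10 − $17,223.10| = $114.00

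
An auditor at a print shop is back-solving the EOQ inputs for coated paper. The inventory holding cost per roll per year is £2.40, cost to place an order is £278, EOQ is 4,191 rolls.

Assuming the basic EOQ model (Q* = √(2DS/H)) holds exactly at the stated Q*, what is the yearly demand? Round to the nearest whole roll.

EOQ relation: Q² = 2DS/H, so rearrange for the unknown.
D = Q²H / (2S) = 4,191² × 2.4 / (2 × 278) = 75,817.90

75,818 rolls per year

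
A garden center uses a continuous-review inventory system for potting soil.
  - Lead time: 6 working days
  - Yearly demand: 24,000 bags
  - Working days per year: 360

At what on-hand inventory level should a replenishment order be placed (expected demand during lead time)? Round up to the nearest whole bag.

400 bags

Daily demand d = 24,000 / 360 = 66.667 bags/day
Demand during lead time = 66.667 × 6 = 400.00
Reorder point = 400.00 → round up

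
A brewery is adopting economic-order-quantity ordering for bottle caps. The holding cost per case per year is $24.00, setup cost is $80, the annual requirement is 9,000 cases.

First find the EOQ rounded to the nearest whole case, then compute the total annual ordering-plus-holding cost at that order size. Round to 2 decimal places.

$5,878.78

EOQ = √(2DS/H) = √(2 × 9,000 × 80 / 24)
    = √(60,000.00) ≈ 244.95 → Q = 245 cases
Ordering: D/Q × S = 9,000/245 × $80 = $2,938.78
Holding:  Q/2 × H = 245/2 × $24 = $2,940.00
Total = $2,938.78 + $2,940.00 = $5,878.78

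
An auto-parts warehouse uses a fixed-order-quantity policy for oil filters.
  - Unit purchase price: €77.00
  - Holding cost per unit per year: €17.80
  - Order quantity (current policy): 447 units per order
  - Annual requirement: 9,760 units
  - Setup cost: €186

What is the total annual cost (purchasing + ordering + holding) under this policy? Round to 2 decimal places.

€759,559.51

Orders/yr = 9,760/447 = 21.834; ordering cost = 21.834 × €186 = €4,061.21
Average inventory = 447/2 = 223.5; holding cost = 223.5 × €17.8 = €3,978.30
Purchase cost = D·C = 9,760 × 77 = €751,520.00
Total = €4,061.21 + €3,978.30 + €751,520.00 = €759,559.51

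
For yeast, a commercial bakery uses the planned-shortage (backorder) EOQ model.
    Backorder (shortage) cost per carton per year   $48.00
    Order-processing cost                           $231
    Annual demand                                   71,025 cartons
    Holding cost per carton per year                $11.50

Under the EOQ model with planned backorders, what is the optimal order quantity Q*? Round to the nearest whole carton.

Basic EOQ = √(2·71,025·231/11.5) = 1,689.187
Backorder adjustment √((H+b)/b) = √((11.5+48)/48) = 1.1134
Q* = 1,689.187 × 1.1134 ≈ 1,880.68

1,881 cartons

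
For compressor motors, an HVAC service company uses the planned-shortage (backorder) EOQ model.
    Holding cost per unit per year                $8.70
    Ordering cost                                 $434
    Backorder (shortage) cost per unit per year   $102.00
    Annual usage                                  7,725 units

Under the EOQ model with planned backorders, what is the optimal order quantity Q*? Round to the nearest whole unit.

Q* = √(2DS/H) · √((H + b)/b)
   = √(2 × 7,725 × 434 / 8.7) · √((8.7 + 102) / 102)
   = 877.909 × 1.0418 ≈ 914.58

915 units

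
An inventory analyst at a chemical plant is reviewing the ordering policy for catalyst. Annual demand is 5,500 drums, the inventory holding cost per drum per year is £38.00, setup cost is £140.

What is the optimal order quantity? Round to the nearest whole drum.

201 drums

Q* = √(2·D·S / H) = √(2·5,500·140 / 38) = √40,526.3 ≈ 201.31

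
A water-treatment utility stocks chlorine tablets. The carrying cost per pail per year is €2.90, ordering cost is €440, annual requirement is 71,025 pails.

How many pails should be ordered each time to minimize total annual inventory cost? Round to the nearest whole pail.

4,642 pails

2DS/H = 2·71,025·440/2.9 = 21,552,413.79
EOQ = √21,552,413.79 ≈ 4,642.46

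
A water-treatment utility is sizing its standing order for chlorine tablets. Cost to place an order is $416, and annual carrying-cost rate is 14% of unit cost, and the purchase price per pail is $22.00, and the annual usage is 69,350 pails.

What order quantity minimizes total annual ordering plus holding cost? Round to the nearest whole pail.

4,328 pails

Carrying cost H = $22 × 14% = $3.0800/pail/yr
2DS/H = 2·69,350·416/3.08 = 18,733,506.49
EOQ = √18,733,506.49 ≈ 4,328.22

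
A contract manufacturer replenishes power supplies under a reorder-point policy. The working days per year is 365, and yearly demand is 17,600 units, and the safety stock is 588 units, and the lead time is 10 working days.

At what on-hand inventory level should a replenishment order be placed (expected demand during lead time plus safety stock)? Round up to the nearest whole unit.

Daily demand d = 17,600 / 365 = 48.219 units/day
Demand during lead time = 48.219 × 10 = 482.19
Reorder point = 482.19 + 588 = 1,070.19 → round up

1,071 units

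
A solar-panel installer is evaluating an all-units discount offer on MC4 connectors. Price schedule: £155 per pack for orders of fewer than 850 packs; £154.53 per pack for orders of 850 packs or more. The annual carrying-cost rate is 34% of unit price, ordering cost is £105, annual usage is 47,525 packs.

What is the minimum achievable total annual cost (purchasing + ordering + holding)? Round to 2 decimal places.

H₁ = 34%×£155 = £52.7000;  H₂ = 34%×£154.53 = £52.5402
EOQ₁ = √(2×47,525×105/52.7000) = 435.18  (< 850, feasible at tier 1)
EOQ₂ = √(2×47,525×105/52.5402) = 435.84  (< 850 → use Q = 850 at tier-2 price)
TC(tier 1 (EOQ₁), Q≈435.2) = £7,389,308.80
TC(tier 2, Q≈850.0) = £7,372,238.57
Minimum at tier 2: £7,372,238.57

£7,372,238.57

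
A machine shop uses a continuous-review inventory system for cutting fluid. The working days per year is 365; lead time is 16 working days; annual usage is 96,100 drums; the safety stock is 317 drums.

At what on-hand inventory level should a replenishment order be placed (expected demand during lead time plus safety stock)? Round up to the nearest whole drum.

4,530 drums

Daily demand d = 96,100 / 365 = 263.288 drums/day
Demand during lead time = 263.288 × 16 = 4,212.60
Reorder point = 4,212.60 + 317 = 4,529.60 → round up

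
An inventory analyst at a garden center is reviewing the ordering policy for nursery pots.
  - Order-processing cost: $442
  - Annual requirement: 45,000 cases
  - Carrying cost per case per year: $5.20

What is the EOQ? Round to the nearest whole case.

2DS/H = 2·45,000·442/5.2 = 7,650,000.00
EOQ = √7,650,000.00 ≈ 2,765.86

2,766 cases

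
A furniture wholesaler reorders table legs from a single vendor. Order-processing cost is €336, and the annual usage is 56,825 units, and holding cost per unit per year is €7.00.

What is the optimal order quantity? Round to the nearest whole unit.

2,336 units

EOQ = √(2DS/H) = √(2 × 56,825 × 336 / 7)
    = √(5,455,200.00) ≈ 2,335.64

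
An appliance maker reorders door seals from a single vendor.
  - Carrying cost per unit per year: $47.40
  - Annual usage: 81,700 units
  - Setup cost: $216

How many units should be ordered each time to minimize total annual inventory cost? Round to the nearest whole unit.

863 units

EOQ = √(2DS/H) = √(2 × 81,700 × 216 / 47.4)
    = √(744,607.59) ≈ 862.91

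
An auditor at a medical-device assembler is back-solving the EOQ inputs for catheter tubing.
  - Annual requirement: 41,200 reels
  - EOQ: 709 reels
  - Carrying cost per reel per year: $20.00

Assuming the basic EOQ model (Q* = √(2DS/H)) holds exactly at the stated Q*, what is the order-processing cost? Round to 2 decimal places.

Since Q* = (2DS/H)^½, squaring gives Q*²·H = 2DS.
S = Q²H / (2D) = 709² × 20 / (2 × 41,200) = 122.0100

$122.01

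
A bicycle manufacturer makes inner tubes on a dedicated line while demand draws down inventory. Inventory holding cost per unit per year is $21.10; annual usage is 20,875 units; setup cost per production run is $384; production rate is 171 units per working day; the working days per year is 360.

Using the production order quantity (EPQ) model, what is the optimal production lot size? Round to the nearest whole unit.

1,072 units

Daily demand d = 20,875/360 = 57.986; p = 171; 1 − d/p = 0.66090
EPQ = √(2DS / (H(1 − d/p)))
    = √(2 × 20,875 × 384 / (21.1 × 0.66090)) ≈ 1,072.22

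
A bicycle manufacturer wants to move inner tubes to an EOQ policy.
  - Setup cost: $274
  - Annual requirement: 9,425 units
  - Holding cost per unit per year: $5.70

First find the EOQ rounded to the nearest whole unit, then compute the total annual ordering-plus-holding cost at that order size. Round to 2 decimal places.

Optimal lot size Q* = (2 × 9,425 × $274 / $5.7)^½ ≈ 951.90 → Q = 952 units
Orders/yr = 9,425/952 = 9.900; ordering cost = 9.900 × $274 = $2,712.66
Average inventory = 952/2 = 476; holding cost = 476 × $5.7 = $2,713.20
Total = $2,712.66 + $2,713.20 = $5,425.86

$5,425.86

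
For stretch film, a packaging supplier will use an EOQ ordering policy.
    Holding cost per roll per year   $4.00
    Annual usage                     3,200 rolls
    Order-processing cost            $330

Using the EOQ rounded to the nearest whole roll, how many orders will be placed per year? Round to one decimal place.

4.4 orders per year

Optimal lot size Q* = (2 × 3,200 × $330 / $4)^½ ≈ 726.64 → Q = 727
N = D/Q = 3,200/727 ≈ 4.402 orders/yr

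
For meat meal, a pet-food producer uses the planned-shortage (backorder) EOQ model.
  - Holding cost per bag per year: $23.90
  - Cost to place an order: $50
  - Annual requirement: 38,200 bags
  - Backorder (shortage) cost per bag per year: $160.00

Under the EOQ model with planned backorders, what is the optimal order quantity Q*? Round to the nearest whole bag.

Basic EOQ = √(2·38,200·50/23.9) = 399.791
Backorder adjustment √((H+b)/b) = √((23.9+160)/160) = 1.0721
Q* = 399.791 × 1.0721 ≈ 428.61

429 bags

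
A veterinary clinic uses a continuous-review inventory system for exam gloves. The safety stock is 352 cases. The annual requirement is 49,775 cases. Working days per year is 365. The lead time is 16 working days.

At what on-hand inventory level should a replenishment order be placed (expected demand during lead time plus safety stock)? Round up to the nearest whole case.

2,534 cases

Daily demand d = 49,775 / 365 = 136.370 cases/day
Demand during lead time = 136.370 × 16 = 2,181.92
Reorder point = 2,181.92 + 352 = 2,533.92 → round up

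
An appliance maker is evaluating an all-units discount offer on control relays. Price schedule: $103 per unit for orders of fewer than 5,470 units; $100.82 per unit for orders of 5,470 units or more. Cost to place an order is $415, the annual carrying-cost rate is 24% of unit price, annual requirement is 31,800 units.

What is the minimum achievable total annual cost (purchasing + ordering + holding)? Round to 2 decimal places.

H₁ = 24%×$103 = $24.7200;  H₂ = 24%×$100.82 = $24.1968
EOQ₁ = √(2×31,800×415/24.7200) = 1,033.30  (< 5,470, feasible at tier 1)
EOQ₂ = √(2×31,800×415/24.1968) = 1,044.42  (< 5,470 → use Q = 5,470 at tier-2 price)
TC(tier 1 (EOQ₁), Q≈1,033.3) = $3,300,943.29
TC(tier 2, Q≈5,470.0) = $3,274,666.86
Minimum at tier 2: $3,274,666.86

$3,274,666.86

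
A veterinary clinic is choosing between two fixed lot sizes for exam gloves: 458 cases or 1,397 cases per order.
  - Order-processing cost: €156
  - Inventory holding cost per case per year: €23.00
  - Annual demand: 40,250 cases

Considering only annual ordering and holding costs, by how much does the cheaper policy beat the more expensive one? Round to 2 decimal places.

€1,583.52

Annual cost at Q: ordering D·S/Q plus holding Q·H/2.
TC(458) = (40,250/458)×156 + (458/2)×23 = €18,976.61
TC(1,397) = (40,250/1,397)×156 + (1,397/2)×23 = €20,560.13
Cheaper: Q = 458.  Difference = €1,583.52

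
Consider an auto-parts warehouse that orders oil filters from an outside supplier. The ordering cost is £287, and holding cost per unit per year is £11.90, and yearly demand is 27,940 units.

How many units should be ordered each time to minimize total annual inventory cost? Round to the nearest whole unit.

1,161 units

Q* = √(2·D·S / H) = √(2·27,940·287 / 11.9) = √1,347,694.1 ≈ 1,160.90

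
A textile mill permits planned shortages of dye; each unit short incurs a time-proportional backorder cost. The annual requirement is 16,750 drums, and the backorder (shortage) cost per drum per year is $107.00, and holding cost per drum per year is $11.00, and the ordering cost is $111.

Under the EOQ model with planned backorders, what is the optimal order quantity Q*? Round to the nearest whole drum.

611 drums

Q* = √(2DS/H) · √((H + b)/b)
   = √(2 × 16,750 × 111 / 11) · √((11 + 107) / 107)
   = 581.417 × 1.0501 ≈ 610.57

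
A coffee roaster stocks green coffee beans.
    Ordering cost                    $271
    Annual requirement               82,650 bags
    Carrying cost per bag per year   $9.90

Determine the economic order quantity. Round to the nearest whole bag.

2DS/H = 2·82,650·271/9.9 = 4,524,878.79
EOQ = √4,524,878.79 ≈ 2,127.18

2,127 bags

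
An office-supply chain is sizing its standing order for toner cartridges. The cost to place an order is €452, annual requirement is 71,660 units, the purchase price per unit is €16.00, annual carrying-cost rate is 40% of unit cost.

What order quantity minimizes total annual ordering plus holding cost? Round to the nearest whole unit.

3,182 units

Carrying cost H = €16 × 40% = €6.4000/unit/yr
EOQ = √(2DS/H) = √(2 × 71,660 × 452 / 6.4)
    = √(10,121,975.00) ≈ 3,181.51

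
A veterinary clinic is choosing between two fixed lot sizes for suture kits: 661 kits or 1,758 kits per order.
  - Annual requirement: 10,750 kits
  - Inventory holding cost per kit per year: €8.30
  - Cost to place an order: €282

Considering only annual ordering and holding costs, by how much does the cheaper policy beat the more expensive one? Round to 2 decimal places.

€1,690.72

TC(Q) = (D/Q)S + (Q/2)H
TC(661) = (10,750/661)×282 + (661/2)×8.3 = €7,329.38
TC(1,758) = (10,750/1,758)×282 + (1,758/2)×8.3 = €9,020.10
|ΔTC| = |€7,329.38 − €9,020.10| = €1,690.72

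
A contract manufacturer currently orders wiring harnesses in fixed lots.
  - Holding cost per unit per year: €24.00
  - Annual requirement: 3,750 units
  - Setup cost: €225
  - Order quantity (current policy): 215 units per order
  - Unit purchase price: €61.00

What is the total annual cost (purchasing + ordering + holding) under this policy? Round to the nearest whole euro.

€235,254

Annual ordering cost = (D/Q)·S = (3,750/215) × 225 = €3,924.42
Annual holding cost  = (Q/2)·H = (215/2) × 24 = €2,580.00
Purchase cost = D·C = 3,750 × 61 = €228,750.00
Total = €3,924.42 + €2,580.00 + €228,750.00 = €235,254.42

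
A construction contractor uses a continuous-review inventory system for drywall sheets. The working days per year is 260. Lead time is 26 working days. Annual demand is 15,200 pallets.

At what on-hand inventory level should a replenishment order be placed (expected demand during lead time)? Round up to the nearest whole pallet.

1,520 pallets

Daily demand d = 15,200 / 260 = 58.462 pallets/day
Demand during lead time = 58.462 × 26 = 1,520.00
Reorder point = 1,520.00 → round up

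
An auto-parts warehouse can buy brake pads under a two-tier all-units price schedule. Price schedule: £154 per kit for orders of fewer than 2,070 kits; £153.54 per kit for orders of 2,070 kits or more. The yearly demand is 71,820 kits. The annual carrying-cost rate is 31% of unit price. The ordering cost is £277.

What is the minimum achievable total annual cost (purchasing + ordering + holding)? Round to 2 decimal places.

£11,086,116.80

H₁ = 31%×£154 = £47.7400;  H₂ = 31%×£153.54 = £47.5974
EOQ₁ = √(2×71,820×277/47.7400) = 912.93  (< 2,070, feasible at tier 1)
EOQ₂ = √(2×71,820×277/47.5974) = 914.29  (< 2,070 → use Q = 2,070 at tier-2 price)
TC(tier 1 (EOQ₁), Q≈912.9) = £11,103,863.17
TC(tier 2, Q≈2,070.0) = £11,086,116.80
Minimum at tier 2: £11,086,116.80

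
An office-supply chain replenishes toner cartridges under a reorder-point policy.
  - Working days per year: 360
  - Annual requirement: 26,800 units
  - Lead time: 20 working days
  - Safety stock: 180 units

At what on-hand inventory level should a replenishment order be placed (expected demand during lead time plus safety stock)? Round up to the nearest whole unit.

Daily demand d = 26,800 / 360 = 74.444 units/day
Demand during lead time = 74.444 × 20 = 1,488.89
Reorder point = 1,488.89 + 180 = 1,668.89 → round up

1,669 units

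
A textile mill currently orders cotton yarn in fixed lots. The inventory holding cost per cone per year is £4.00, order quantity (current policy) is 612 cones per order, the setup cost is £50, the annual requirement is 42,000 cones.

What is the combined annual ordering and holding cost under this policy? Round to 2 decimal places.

£4,655.37

Annual ordering cost = (D/Q)·S = (42,000/612) × 50 = £3,431.37
Annual holding cost  = (Q/2)·H = (612/2) × 4 = £1,224.00
Total = £3,431.37 + £1,224.00 = £4,655.37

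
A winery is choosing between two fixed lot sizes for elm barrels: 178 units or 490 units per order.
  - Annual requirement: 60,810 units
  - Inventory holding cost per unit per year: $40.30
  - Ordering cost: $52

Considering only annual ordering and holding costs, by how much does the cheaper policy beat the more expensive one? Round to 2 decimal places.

$5,024.61

Annual cost at Q: ordering D·S/Q plus holding Q·H/2.
TC(178) = (60,810/178)×52 + (178/2)×40.3 = $21,351.42
TC(490) = (60,810/490)×52 + (490/2)×40.3 = $16,326.81
Lots of 490 are cheaper by $5,024.61.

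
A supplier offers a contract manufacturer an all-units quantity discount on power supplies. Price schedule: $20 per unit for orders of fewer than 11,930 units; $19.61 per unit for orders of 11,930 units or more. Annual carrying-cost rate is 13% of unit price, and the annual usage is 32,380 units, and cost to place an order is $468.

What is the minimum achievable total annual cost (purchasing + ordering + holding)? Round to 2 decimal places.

H₁ = 13%×$20 = $2.6000;  H₂ = 13%×$19.61 = $2.5493
EOQ₁ = √(2×32,380×468/2.6000) = 3,414.21  (< 11,930, feasible at tier 1)
EOQ₂ = √(2×32,380×468/2.5493) = 3,447.99  (< 11,930 → use Q = 11,930 at tier-2 price)
TC(tier 1 (EOQ₁), Q≈3,414.2) = $656,476.93
TC(tier 2, Q≈11,930.0) = $651,448.60
Minimum at tier 2: $651,448.60

$651,448.60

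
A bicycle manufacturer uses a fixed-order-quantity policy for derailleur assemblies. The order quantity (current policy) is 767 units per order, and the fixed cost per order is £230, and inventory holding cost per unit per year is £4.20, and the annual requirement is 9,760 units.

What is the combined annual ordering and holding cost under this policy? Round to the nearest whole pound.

£4,537

Annual ordering cost = (D/Q)·S = (9,760/767) × 230 = £2,926.73
Annual holding cost  = (Q/2)·H = (767/2) × 4.2 = £1,610.70
Total = £2,926.73 + £1,610.70 = £4,537.43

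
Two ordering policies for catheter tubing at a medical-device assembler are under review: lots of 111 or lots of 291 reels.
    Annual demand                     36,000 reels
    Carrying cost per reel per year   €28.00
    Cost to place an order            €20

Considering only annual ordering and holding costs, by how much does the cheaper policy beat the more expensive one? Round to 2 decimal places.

€1,492.26

For each Q, cost = (D/Q)·S + (Q/2)·H.
TC(111) = (36,000/111)×20 + (111/2)×28 = €8,040.49
TC(291) = (36,000/291)×20 + (291/2)×28 = €6,548.23
Lots of 291 are cheaper by €1,492.26.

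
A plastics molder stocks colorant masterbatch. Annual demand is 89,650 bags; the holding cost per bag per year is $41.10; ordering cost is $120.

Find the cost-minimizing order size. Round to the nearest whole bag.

2DS/H = 2·89,650·120/41.1 = 523,503.65
EOQ = √523,503.65 ≈ 723.54

724 bags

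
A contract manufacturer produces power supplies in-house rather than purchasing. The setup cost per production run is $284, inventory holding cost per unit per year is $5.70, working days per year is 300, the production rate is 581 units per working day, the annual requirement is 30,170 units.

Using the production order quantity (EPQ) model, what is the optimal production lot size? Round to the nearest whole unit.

1,907 units

d = 30,170/300 = 100.5667 units/day;  effective holding cost H(1 − d/p) = 5.7·(1 − 100.5667/581) = 4.71337
Q* = √(2DS / H_eff) = √(2·30,170·284 / 4.71337) ≈ 1,906.76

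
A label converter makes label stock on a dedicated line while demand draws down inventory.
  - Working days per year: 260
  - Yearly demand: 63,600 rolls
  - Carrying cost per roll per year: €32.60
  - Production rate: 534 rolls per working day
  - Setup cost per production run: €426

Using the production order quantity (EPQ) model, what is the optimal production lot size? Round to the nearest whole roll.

1,751 rolls

Daily demand d = 63,600/260 = 244.615; p = 534; 1 − d/p = 0.54192
EPQ = √(2DS / (H(1 − d/p)))
    = √(2 × 63,600 × 426 / (32.6 × 0.54192)) ≈ 1,751.35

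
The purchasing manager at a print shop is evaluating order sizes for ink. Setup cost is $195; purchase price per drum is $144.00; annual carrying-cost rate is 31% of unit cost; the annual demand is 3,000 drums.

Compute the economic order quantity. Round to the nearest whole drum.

162 drums

Carrying cost H = $144 × 31% = $44.6400/drum/yr
Q* = √(2·D·S / H) = √(2·3,000·195 / 44.64) = √26,209.7 ≈ 161.89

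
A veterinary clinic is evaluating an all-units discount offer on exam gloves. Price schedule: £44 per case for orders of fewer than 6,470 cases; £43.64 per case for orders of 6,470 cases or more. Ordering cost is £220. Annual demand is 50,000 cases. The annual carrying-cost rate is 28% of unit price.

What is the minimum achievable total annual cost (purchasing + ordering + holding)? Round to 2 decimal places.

£2,216,463.29

H₁ = 28%×£44 = £12.3200;  H₂ = 28%×£43.64 = £12.2192
EOQ₁ = √(2×50,000×220/12.3200) = 1,336.31  (< 6,470, feasible at tier 1)
EOQ₂ = √(2×50,000×220/12.2192) = 1,341.81  (< 6,470 → use Q = 6,470 at tier-2 price)
TC(tier 1 (EOQ₁), Q≈1,336.3) = £2,216,463.29
TC(tier 2, Q≈6,470.0) = £2,223,229.27
Minimum at tier 1 (EOQ₁): £2,216,463.29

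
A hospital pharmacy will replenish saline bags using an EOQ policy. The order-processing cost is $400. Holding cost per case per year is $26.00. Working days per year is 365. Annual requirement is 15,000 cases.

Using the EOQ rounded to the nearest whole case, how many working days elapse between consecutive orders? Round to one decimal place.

Q* = √(2·D·S / H) = √(2·15,000·400 / 26) = √461,538.5 ≈ 679.37 → Q = 679 cases
Days between orders = 365 / (D/Q) = 365 / 22.091 ≈ 16.522

16.5 days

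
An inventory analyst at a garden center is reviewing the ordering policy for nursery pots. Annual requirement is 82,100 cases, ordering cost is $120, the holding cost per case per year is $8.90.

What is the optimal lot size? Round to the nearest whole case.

EOQ = √(2DS/H) = √(2 × 82,100 × 120 / 8.9)
    = √(2,213,932.58) ≈ 1,487.93

1,488 cases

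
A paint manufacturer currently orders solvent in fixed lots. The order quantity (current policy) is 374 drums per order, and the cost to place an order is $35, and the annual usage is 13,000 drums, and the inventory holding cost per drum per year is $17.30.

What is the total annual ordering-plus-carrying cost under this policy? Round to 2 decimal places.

Annual ordering cost = (D/Q)·S = (13,000/374) × 35 = $1,216.58
Annual holding cost  = (Q/2)·H = (374/2) × 17.3 = $3,235.10
Total = $1,216.58 + $3,235.10 = $4,451.68

$4,451.68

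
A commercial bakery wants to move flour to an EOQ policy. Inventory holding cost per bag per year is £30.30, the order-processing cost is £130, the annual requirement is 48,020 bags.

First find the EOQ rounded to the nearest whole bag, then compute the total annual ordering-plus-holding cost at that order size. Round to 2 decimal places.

2DS/H = 2·48,020·130/30.3 = 412,052.81
EOQ = √412,052.81 ≈ 641.91 → Q = 642 bags
Annual ordering cost = (D/Q)·S = (48,020/642) × 130 = £9,723.68
Annual holding cost  = (Q/2)·H = (642/2) × 30.3 = £9,726.30
Total = £9,723.68 + £9,726.30 = £19,449.98

£19,449.98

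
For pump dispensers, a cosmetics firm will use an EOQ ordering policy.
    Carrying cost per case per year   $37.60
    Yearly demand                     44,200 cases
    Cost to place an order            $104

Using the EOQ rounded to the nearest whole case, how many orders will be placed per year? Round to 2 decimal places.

Optimal lot size Q* = (2 × 44,200 × $104 / $37.6)^½ ≈ 494.48 → Q = 494
Orders per year = D/Q = 44,200 / 494 = 89.474

89.47 orders per year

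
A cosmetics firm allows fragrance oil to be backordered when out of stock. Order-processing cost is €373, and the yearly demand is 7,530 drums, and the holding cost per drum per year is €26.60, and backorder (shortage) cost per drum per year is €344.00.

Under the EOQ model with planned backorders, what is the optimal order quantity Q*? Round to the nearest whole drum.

477 drums

Basic EOQ = √(2·7,530·373/26.6) = 459.543
Backorder adjustment √((H+b)/b) = √((26.6+344)/344) = 1.0379
Q* = 459.543 × 1.0379 ≈ 476.98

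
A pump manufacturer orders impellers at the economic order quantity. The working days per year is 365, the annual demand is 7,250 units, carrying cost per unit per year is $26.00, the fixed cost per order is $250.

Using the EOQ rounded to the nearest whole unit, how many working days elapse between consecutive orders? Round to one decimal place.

18.8 days

EOQ = √(2DS/H) = √(2 × 7,250 × 250 / 26)
    = √(139,423.08) ≈ 373.39 → Q = 373 units
Days between orders = 365 / (D/Q) = 365 / 19.437 ≈ 18.779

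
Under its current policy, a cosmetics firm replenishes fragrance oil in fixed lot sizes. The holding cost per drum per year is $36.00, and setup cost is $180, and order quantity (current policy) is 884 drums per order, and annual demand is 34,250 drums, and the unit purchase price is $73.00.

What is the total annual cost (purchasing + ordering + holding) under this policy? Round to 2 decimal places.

$2,523,135.98

Ordering: D/Q × S = 34,250/884 × $180 = $6,973.98
Holding:  Q/2 × H = 884/2 × $36 = $15,912.00
Purchase cost = D·C = 34,250 × 73 = $2,500,250.00
Total = $6,973.98 + $15,912.00 + $2,500,250.00 = $2,523,135.98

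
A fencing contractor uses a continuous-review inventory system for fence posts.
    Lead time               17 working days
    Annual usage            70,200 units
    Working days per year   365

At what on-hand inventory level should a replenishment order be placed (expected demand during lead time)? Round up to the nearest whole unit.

Daily demand d = 70,200 / 365 = 192.329 units/day
Demand during lead time = 192.329 × 17 = 3,269.59
Reorder point = 3,269.59 → round up

3,270 units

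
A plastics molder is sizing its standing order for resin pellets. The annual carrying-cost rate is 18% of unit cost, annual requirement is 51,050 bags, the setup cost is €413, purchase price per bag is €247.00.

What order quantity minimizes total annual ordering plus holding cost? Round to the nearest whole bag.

974 bags

H = i·C = 0.18 × €247 = €44.4600 per bag-year
EOQ = √(2DS/H) = √(2 × 51,050 × 413 / 44.46)
    = √(948,432.30) ≈ 973.87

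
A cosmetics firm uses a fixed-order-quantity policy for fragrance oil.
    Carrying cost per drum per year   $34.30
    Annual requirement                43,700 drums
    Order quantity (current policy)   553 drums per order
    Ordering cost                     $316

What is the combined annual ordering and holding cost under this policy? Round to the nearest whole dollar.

$34,455

Orders/yr = 43,700/553 = 79.024; ordering cost = 79.024 × $316 = $24,971.43
Average inventory = 553/2 = 276.5; holding cost = 276.5 × $34.3 = $9,483.95
Total = $24,971.43 + $9,483.95 = $34,455.38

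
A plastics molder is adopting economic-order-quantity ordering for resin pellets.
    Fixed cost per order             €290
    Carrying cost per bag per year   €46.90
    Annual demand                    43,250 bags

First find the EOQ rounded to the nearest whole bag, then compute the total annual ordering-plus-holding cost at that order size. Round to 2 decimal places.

€34,299.95

2DS/H = 2·43,250·290/46.9 = 534,861.41
EOQ = √534,861.41 ≈ 731.34 → Q = 731 bags
Orders/yr = 43,250/731 = 59.166; ordering cost = 59.166 × €290 = €17,158.00
Average inventory = 731/2 = 365.5; holding cost = 365.5 × €46.9 = €17,141.95
Total = €17,158.00 + €17,141.95 = €34,299.95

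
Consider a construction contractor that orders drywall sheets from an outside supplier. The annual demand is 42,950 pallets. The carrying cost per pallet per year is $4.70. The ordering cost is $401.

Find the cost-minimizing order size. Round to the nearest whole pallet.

2,707 pallets

Optimal lot size Q* = (2 × 42,950 × $401 / $4.7)^½ ≈ 2,707.20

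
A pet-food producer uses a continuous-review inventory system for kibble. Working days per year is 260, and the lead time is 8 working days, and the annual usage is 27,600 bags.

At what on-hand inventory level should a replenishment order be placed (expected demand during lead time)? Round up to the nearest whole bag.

Daily demand d = 27,600 / 260 = 106.154 bags/day
Demand during lead time = 106.154 × 8 = 849.23
Reorder point = 849.23 → round up

850 bags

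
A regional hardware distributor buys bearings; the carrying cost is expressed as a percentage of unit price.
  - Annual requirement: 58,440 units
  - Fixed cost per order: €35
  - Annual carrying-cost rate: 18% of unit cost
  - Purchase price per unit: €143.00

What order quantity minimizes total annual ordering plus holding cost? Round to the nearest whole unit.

Carrying cost H = €143 × 18% = €25.7400/unit/yr
Optimal lot size Q* = (2 × 58,440 × €35 / €25.74)^½ ≈ 398.66

399 units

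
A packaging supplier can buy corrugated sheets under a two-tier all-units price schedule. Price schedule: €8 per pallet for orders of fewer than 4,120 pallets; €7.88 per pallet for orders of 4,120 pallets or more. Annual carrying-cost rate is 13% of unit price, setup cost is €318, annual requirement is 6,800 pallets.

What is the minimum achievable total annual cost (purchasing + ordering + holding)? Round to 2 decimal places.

€56,219.12

H₁ = 13%×€8 = €1.0400;  H₂ = 13%×€7.88 = €1.0244
EOQ₁ = √(2×6,800×318/1.0400) = 2,039.23  (< 4,120, feasible at tier 1)
EOQ₂ = √(2×6,800×318/1.0244) = 2,054.70  (< 4,120 → use Q = 4,120 at tier-2 price)
TC(tier 1 (EOQ₁), Q≈2,039.2) = €56,520.80
TC(tier 2, Q≈4,120.0) = €56,219.12
Minimum at tier 2: €56,219.12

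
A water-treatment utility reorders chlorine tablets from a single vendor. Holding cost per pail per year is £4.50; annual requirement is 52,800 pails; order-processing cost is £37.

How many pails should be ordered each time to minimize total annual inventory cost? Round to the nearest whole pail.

932 pails

Q* = √(2·D·S / H) = √(2·52,800·37 / 4.5) = √868,266.7 ≈ 931.81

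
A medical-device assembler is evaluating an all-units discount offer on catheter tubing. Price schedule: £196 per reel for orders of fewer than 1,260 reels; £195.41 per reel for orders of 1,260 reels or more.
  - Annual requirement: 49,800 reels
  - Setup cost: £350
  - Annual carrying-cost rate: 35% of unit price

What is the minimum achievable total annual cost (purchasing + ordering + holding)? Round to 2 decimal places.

£9,788,339.24

H₁ = 35%×£196 = £68.6000;  H₂ = 35%×£195.41 = £68.3935
EOQ₁ = √(2×49,800×350/68.6000) = 712.86  (< 1,260, feasible at tier 1)
EOQ₂ = √(2×49,800×350/68.3935) = 713.93  (< 1,260 → use Q = 1,260 at tier-2 price)
TC(tier 1 (EOQ₁), Q≈712.9) = £9,809,701.90
TC(tier 2, Q≈1,260.0) = £9,788,339.24
Minimum at tier 2: £9,788,339.24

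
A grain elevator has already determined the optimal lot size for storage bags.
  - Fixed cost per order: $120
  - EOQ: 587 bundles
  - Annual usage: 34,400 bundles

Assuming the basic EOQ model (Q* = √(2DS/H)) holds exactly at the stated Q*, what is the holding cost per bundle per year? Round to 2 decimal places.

$23.96

From Q* = √(2DS/H) ⇒ Q*² = 2DS/H.
H = 2DS / Q² = 2 × 34,400 × 120 / 587² = 23.9604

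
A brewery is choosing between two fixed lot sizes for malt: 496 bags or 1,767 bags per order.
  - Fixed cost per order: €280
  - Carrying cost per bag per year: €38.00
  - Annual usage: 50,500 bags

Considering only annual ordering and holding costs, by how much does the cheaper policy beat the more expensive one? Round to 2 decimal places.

For each Q, cost = (D/Q)·S + (Q/2)·H.
TC(496) = (50,500/496)×280 + (496/2)×38 = €37,932.06
TC(1,767) = (50,500/1,767)×280 + (1,767/2)×38 = €41,575.26
Cheaper: Q = 496.  Difference = €3,643.20

€3,643.20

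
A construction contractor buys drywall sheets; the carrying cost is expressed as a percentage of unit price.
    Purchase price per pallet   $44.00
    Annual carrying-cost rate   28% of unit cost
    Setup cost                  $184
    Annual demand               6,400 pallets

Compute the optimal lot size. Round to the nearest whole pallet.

437 pallets

H = i·C = 0.28 × $44 = $12.3200 per pallet-year
Q* = √(2·D·S / H) = √(2·6,400·184 / 12.32) = √191,168.8 ≈ 437.23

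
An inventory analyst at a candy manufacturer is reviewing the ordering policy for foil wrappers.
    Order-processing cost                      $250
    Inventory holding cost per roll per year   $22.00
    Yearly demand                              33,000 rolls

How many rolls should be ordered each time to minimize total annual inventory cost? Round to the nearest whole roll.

866 rolls

EOQ = √(2DS/H) = √(2 × 33,000 × 250 / 22)
    = √(750,000.00) ≈ 866.03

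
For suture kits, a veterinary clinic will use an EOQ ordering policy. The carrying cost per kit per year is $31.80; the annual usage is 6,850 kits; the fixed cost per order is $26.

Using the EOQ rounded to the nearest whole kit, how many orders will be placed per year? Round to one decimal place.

Optimal lot size Q* = (2 × 6,850 × $26 / $31.8)^½ ≈ 105.84 → Q = 106
N = D/Q = 6,850/106 ≈ 64.623 orders/yr

64.6 orders per year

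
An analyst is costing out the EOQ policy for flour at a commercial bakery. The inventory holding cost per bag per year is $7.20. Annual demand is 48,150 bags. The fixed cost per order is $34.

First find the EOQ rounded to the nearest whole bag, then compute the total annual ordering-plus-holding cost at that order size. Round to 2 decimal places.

EOQ = √(2DS/H) = √(2 × 48,150 × 34 / 7.2)
    = √(454,750.00) ≈ 674.35 → Q = 674 bags
Orders/yr = 48,150/674 = 71.439; ordering cost = 71.439 × $34 = $2,428.93
Average inventory = 674/2 = 337; holding cost = 337 × $7.2 = $2,426.40
Total = $2,428.93 + $2,426.40 = $4,855.33

$4,855.33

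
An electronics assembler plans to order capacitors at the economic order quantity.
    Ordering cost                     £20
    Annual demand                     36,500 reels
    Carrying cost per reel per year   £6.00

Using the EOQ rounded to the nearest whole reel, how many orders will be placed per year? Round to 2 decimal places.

Q* = √(2·D·S / H) = √(2·36,500·20 / 6) = √243,333.3 ≈ 493.29 → Q = 493
N = D/Q = 36,500/493 ≈ 74.037 orders/yr

74.04 orders per year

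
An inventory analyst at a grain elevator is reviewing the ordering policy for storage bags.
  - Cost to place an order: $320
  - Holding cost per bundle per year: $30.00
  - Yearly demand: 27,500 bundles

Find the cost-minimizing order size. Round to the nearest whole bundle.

766 bundles

2DS/H = 2·27,500·320/30 = 586,666.67
EOQ = √586,666.67 ≈ 765.94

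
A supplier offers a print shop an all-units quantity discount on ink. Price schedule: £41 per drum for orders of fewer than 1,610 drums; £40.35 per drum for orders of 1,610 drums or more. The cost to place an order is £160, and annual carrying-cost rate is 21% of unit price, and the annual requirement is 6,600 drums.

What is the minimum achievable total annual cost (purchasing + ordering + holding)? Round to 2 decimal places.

H₁ = 21%×£41 = £8.6100;  H₂ = 21%×£40.35 = £8.4735
EOQ₁ = √(2×6,600×160/8.6100) = 495.27  (< 1,610, feasible at tier 1)
EOQ₂ = √(2×6,600×160/8.4735) = 499.25  (< 1,610 → use Q = 1,610 at tier-2 price)
TC(tier 1 (EOQ₁), Q≈495.3) = £274,864.31
TC(tier 2, Q≈1,610.0) = £273,787.07
Minimum at tier 2: £273,787.07

£273,787.07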